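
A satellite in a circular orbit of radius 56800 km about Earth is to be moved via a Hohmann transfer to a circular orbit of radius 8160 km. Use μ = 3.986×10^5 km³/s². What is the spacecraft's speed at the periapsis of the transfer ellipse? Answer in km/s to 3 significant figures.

Semi-major axis of the transfer orbit: a_t = (56800 + 8160)/2 = 32480 km.
The periapsis of the transfer ellipse is at r = 8160 km.
From the vis-viva equation, v = √[μ(2/r − 1/a_t)] = 9.243 km/s.

v = 9.24 km/s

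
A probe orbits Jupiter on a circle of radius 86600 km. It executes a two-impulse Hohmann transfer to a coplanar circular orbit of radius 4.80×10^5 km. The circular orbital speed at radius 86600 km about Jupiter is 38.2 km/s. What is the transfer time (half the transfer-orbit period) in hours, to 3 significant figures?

From the circular-orbit relation v² = μ/r at r = 86600 km: μ = v²r = (38.2)² × 86600 = 1.26370×10^8 km³/s².
Transfer-ellipse semi-major axis a_t = (r₁ + r₂)/2 = (86600 + 4.800×10^5)/2 = 2.833×10^5 km.
By Kepler's third law the transfer-orbit period is T = 2π√(a_t³/μ), so t = T/2 = 42140 s.
Converting: 42140 s ÷ 3600 s/hour = 11.7 hours.

t = 11.7 hours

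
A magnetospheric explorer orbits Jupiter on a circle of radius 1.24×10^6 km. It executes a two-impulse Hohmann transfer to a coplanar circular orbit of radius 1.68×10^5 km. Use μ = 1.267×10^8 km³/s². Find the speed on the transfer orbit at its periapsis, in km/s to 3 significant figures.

v = 36.4 km/s

Semi-major axis of the transfer orbit: a_t = (1.240×10^6 + 1.680×10^5)/2 = 7.040×10^5 km.
At periapsis, r = 1.680×10^5 km.
Vis-viva: v = √[μ(2/r − 1/a_t)] = √[1.267×10^8 × (2/1.680×10^5 − 1/7.040×10^5)] = 36.45 km/s.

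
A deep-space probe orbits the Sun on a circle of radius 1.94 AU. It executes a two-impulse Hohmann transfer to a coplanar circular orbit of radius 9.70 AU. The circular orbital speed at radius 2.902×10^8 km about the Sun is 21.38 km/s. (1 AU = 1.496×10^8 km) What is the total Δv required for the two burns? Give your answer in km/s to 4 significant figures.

Δv = 10.26 km/s

From the circular-orbit relation v² = μ/r at r = 2.902×10^8 km: μ = v²r = (21.38)² × 2.902×10^8 = 1.32652×10^11 km³/s².
In km: r₁ = 1.94 × 1.496×10^8 = 2.90224×10^8 km; r₂ = 9.70 × 1.496×10^8 = 1.45112×10^9 km.
Transfer-ellipse semi-major axis a_t = (r₁ + r₂)/2 = (2.90224×10^8 + 1.45112×10^9)/2 = 8.70672×10^8 km.
Circular speed at r₁: v₁ = √(μ/r₁) = √(1.32652×10^11/2.90224×10^8) = 21.379 km/s.
Transfer-orbit speed at r₁ (vis-viva equation): v_p = √[μ(2/r₁ − 1/a_t)] = 27.600 km/s.
First burn Δv₁ = |v_p − v₁| = 6.221 km/s.
At r₂, v₂ = √(μ/r₂) = 9.561 km/s.
Transfer-orbit speed at r₂: v_a = √[μ(2/r₂ − 1/a_t)] = 5.520 km/s.
Second burn Δv₂ = |v₂ − v_a| = 4.041 km/s.
Δv = Δv₁ + Δv₂ = 6.221 + 4.041 = 10.26 km/s.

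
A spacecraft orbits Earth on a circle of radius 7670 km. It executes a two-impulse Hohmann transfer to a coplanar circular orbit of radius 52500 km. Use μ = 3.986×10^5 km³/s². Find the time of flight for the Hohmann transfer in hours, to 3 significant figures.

t = 7.21 hours

Semi-major axis of the transfer orbit: a_t = (7670 + 52500)/2 = 30085 km.
Transfer time t = π√(a_t³/μ) = π√((30085)³ / 3.986×10^5) = 25970 s.
Converting: 25970 s ÷ 3600 s/hour = 7.21 hours.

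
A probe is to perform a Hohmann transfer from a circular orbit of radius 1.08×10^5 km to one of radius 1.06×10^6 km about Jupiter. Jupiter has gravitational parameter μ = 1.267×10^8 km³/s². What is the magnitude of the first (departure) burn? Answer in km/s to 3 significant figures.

The Hohmann ellipse has a_t = (r₁ + r₂)/2 = 5.840×10^5 km.
Circular speed at r = 1.080×10^5 km: v_c = √(μ/r) = 34.25 km/s.
Vis-viva on the transfer ellipse at r = 1.080×10^5 km gives v_t = √[μ(2/r − 1/a_t)] = 46.14 km/s.
Δv₁ = |v_t − v_c| = |46.14 − 34.25| = 11.89 km/s.

Δv₁ = 11.9 km/s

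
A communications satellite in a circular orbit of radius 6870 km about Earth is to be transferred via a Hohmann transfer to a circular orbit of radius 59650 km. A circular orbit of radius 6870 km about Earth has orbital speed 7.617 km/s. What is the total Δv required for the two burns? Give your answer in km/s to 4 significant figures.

From the circular-orbit relation v² = μ/r at r = 6870 km: μ = v²r = (7.617)² × 6870 = 3.98588×10^5 km³/s².
Semi-major axis of the transfer orbit: a_t = (6870 + 59650)/2 = 33260 km.
At r₁ the circular-orbit speed is v₁ = √(μ/r₁) = 7.6170 km/s.
Transfer-orbit speed at r₁ (v² = μ(2/r − 1/a)): v_p = √[μ(2/r₁ − 1/a_t)] = 10.201 km/s.
First burn Δv₁ = |v_p − v₁| = 2.584 km/s.
At r₂, v₂ = √(μ/r₂) = 2.585 km/s.
Transfer-orbit speed at r₂: v_a = √[μ(2/r₂ − 1/a_t)] = 1.175 km/s.
Second burn Δv₂ = |v₂ − v_a| = 1.410 km/s.
Δv = Δv₁ + Δv₂ = 2.584 + 1.410 = 3.994 km/s.

Δv = 3.994 km/s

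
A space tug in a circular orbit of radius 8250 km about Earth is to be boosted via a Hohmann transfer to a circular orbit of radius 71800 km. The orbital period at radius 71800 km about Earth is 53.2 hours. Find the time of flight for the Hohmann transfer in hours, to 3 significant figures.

From Kepler's third law T² = 4π²r³/μ at r = 71800 km, T = 53.2 hours = 53.2 × 3600 s = 1.9152×10^5 s: μ = 4π²r³/T² = 3.98387×10^5 km³/s².
Semi-major axis of the transfer orbit: a_t = (8250 + 71800)/2 = 40025 km.
Half the transfer-orbit period gives t = π√(a_t³/μ) = 39860 s.
Converting: 39860 s ÷ 3600 s/hour = 11.1 hours.

t = 11.1 hours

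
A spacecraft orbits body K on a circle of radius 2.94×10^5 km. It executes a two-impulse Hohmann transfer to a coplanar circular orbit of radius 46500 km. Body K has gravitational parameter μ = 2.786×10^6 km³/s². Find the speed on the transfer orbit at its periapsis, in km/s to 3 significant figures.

The Hohmann ellipse has a_t = (r₁ + r₂)/2 = 1.7025×10^5 km.
The periapsis of the transfer ellipse is at r = 46500 km.
Vis-viva: v = √[μ(2/r − 1/a_t)] = √[2.786×10^6 × (2/46500 − 1/1.7025×10^5)] = 10.17 km/s.

v = 10.2 km/s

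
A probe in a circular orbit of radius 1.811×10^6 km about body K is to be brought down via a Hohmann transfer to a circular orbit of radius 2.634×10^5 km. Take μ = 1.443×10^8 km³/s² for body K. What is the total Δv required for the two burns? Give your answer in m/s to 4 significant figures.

Δv = 11950 m/s

Transfer-ellipse semi-major axis a_t = (r₁ + r₂)/2 = (1.811×10^6 + 2.634×10^5)/2 = 1.0372×10^6 km.
At r₁ the circular-orbit speed is v₁ = √(μ/r₁) = 8.926 km/s.
On the transfer ellipse at r₁, vis-viva gives v_a = √[μ(2/r₁ − 1/a_t)] = 4.498 km/s.
First burn Δv₁ = |v_a − v₁| = 4.428 km/s.
Circular speed at r₂: v₂ = √(μ/r₂) = 23.406 km/s.
Transfer-orbit speed at r₂: v_p = √[μ(2/r₂ − 1/a_t)] = 30.928 km/s.
Second burn Δv₂ = |v₂ − v_p| = 7.522 km/s.
Δv = Δv₁ + Δv₂ = 4.428 + 7.522 = 11.95 km/s.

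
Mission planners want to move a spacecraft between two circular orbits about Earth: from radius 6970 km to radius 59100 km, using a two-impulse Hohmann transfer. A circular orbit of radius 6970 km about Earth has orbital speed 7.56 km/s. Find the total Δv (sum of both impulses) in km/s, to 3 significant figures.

From the circular-orbit relation v² = μ/r at r = 6970 km: μ = v²r = (7.56)² × 6970 = 3.98361×10^5 km³/s².
Semi-major axis of the transfer orbit: a_t = (6970 + 59100)/2 = 33035 km.
At r₁ the circular-orbit speed is v₁ = √(μ/r₁) = 7.5600000 km/s.
On the transfer ellipse at r₁, v² = μ(2/r − 1/a) gives v_p = √[μ(2/r₁ − 1/a_t)] = 10.111798 km/s.
First burn Δv₁ = |v_p − v₁| = 2.551798 km/s.
At r₂, v₂ = √(μ/r₂) = 2.596238 km/s.
Transfer-orbit speed at r₂: v_a = √[μ(2/r₂ − 1/a_t)] = 1.192542 km/s.
Second burn Δv₂ = |v₂ − v_a| = 1.403696 km/s.
Δv = Δv₁ + Δv₂ = 2.551798 + 1.403696 = 3.955 km/s.

Δv = 3.96 km/s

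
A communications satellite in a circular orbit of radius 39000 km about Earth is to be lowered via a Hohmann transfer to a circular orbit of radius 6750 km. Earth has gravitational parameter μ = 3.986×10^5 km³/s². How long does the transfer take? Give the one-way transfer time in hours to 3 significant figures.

t = 4.78 hours

Semi-major axis of the transfer orbit: a_t = (39000 + 6750)/2 = 22875 km.
Transfer time t = π√(a_t³/μ) = π√((22875)³ / 3.986×10^5) = 17220 s.
Converting: 17220 s ÷ 3600 s/hour = 4.78 hours.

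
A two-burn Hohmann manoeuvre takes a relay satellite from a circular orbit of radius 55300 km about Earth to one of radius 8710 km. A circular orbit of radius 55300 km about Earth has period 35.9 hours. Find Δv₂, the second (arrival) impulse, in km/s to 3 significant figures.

Δv₂ = 2.13 km/s

From Kepler's third law T² = 4π²r³/μ at r = 55300 km, T = 35.9 hours = 35.9 × 3600 s = 1.2924×10^5 s: μ = 4π²r³/T² = 3.99707×10^5 km³/s².
The Hohmann ellipse has a_t = (r₁ + r₂)/2 = 32005 km.
On the circular orbit at r = 8710 km, v_c = √(μ/r) = 6.7743 km/s.
Transfer-orbit speed at the same r (vis-viva, a = a_t): v_t = √[μ(2/r − 1/a_t)] = 8.9046 km/s.
Δv₂ = |v_t − v_c| = |8.9046 − 6.7743| = 2.130 km/s.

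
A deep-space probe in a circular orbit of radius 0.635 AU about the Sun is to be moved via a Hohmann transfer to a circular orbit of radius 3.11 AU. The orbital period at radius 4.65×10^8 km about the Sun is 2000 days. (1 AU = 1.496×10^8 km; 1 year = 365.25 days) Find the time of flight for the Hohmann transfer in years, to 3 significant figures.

From Kepler's third law T² = 4π²r³/μ at r = 4.65×10^8 km, T = 2000 days = 2000 × 86400 s = 1.728×10^8 s: μ = 4π²r³/T² = 1.32932×10^11 km³/s².
In km: r₁ = 0.635 × 1.496×10^8 = 9.4996×10^7 km; r₂ = 3.11 × 1.496×10^8 = 4.65256×10^8 km.
The Hohmann ellipse has a_t = (r₁ + r₂)/2 = 2.80126×10^8 km.
By Kepler's third law the transfer-orbit period is T = 2π√(a_t³/μ), so t = T/2 = 4.040×10^7 s.
Converting: 4.040×10^7 s ÷ 3.15576×10^7 s/year (365.25 × 86400) = 1.28 years.

t = 1.28 years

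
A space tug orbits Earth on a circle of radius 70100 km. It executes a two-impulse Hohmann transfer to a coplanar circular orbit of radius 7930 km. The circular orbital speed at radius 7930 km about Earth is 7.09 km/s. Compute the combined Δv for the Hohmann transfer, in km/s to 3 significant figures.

Δv = 3.72 km/s

From the circular-orbit relation v² = μ/r at r = 7930 km: μ = v²r = (7.09)² × 7930 = 3.98626×10^5 km³/s².
Transfer-ellipse semi-major axis a_t = (r₁ + r₂)/2 = (70100 + 7930)/2 = 39015 km.
Circular speed at r₁: v₁ = √(μ/r₁) = √(3.98626×10^5/70100) = 2.38465 km/s.
Transfer-orbit speed at r₁ (vis-viva): v_a = √[μ(2/r₁ − 1/a_t)] = 1.07509 km/s.
First burn Δv₁ = |v_a − v₁| = 1.3096 km/s.
At r₂, v₂ = √(μ/r₂) = 7.0900 km/s.
Transfer-orbit speed at r₂: v_p = √[μ(2/r₂ − 1/a_t)] = 9.5036 km/s.
Second burn Δv₂ = |v₂ − v_p| = 2.4136 km/s.
Δv = Δv₁ + Δv₂ = 1.3096 + 2.4136 = 3.723 km/s.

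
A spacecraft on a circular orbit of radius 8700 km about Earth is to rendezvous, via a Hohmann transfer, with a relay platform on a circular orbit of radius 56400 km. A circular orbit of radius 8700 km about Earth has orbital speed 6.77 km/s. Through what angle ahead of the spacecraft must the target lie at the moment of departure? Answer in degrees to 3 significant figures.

From the circular-orbit relation v² = μ/r at r = 8700 km: μ = v²r = (6.77)² × 8700 = 3.98746×10^5 km³/s².
The Hohmann ellipse has a_t = (r₁ + r₂)/2 = 32550 km.
Transfer time t = π√(a_t³/μ) = 29220 s.
Target angular speed ω₂ = √(μ/r₂³) = 4.714×10^-5 rad/s.
Angle swept by the target during transfer: ω₂·t = 1.3774 rad = 78.92°.
Arrival is 180° from departure on the ellipse, so φ = 180° − 78.92° = 101°.

φ = 101°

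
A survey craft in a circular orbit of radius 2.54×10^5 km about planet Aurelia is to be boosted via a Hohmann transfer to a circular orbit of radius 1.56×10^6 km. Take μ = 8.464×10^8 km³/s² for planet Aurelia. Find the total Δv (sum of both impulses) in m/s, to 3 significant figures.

Transfer-ellipse semi-major axis a_t = (r₁ + r₂)/2 = (2.540×10^5 + 1.560×10^6)/2 = 9.070×10^5 km.
Circular speed at r₁: v₁ = √(μ/r₁) = √(8.464×10^8/2.540×10^5) = 57.73 km/s.
On the transfer ellipse at r₁, vis-viva gives v_p = √[μ(2/r₁ − 1/a_t)] = 75.71 km/s.
First burn Δv₁ = |v_p − v₁| = 17.98 km/s.
Circular speed at r₂: v₂ = √(μ/r₂) = 23.293 km/s.
Transfer-orbit speed at r₂: v_a = √[μ(2/r₂ − 1/a_t)] = 12.326 km/s.
Second burn Δv₂ = |v₂ − v_a| = 10.97 km/s.
Δv = Δv₁ + Δv₂ = 17.98 + 10.97 = 28.95 km/s.

Δv = 28900 m/s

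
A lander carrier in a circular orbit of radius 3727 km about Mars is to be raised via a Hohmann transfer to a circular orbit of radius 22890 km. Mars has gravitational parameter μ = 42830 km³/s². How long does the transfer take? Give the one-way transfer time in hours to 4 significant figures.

t = 6.474 hours

Transfer-ellipse semi-major axis a_t = (r₁ + r₂)/2 = (3727 + 22890)/2 = 13308.5 km.
Half the transfer-orbit period gives t = π√(a_t³/μ) = 23306 s.
Converting: 23306 s ÷ 3600 s/hour = 6.474 hours.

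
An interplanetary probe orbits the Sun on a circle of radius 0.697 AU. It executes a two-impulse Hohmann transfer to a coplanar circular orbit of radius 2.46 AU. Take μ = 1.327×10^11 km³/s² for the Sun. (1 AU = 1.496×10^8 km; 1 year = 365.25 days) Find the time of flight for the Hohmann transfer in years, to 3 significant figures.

t = 0.992 years

In km: r₁ = 0.697 × 1.496×10^8 = 1.042712×10^8 km; r₂ = 2.46 × 1.496×10^8 = 3.68016×10^8 km.
Transfer-ellipse semi-major axis a_t = (r₁ + r₂)/2 = (1.042712×10^8 + 3.68016×10^8)/2 = 2.361436×10^8 km.
By Kepler's third law the transfer-orbit period is T = 2π√(a_t³/μ), so t = T/2 = 3.130×10^7 s.
Converting: 3.130×10^7 s ÷ 3.15576×10^7 s/year (365.25 × 86400) = 0.992 years.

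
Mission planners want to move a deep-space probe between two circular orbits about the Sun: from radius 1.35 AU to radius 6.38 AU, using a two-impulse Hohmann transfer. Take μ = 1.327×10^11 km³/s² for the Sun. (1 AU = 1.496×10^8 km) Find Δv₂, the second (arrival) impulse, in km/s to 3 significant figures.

Δv₂ = 4.82 km/s

In km: r₁ = 1.35 × 1.496×10^8 = 2.0196×10^8 km; r₂ = 6.38 × 1.496×10^8 = 9.54448×10^8 km.
The Hohmann ellipse has a_t = (r₁ + r₂)/2 = 5.78204×10^8 km.
Circular speed at r = 9.54448×10^8 km: v_c = √(μ/r) = 11.79124 km/s.
Vis-viva on the transfer ellipse at r = 9.54448×10^8 km gives v_t = √[μ(2/r − 1/a_t)] = 6.968695 km/s.
Δv₂ = |v_t − v_c| = |6.968695 − 11.79124| = 4.823 km/s.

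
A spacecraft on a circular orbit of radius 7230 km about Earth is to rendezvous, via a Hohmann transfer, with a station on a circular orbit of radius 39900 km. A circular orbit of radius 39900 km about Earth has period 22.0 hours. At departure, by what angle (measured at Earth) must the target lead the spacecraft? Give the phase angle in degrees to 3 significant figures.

φ = 98.3°

From Kepler's third law T² = 4π²r³/μ at r = 39900 km, T = 22.0 hours = 22.0 × 3600 s = 79200 s: μ = 4π²r³/T² = 3.99786×10^5 km³/s².
Semi-major axis of the transfer orbit: a_t = (7230 + 39900)/2 = 23565 km.
Transfer time t = π√(a_t³/μ) = 17970 s.
The target's mean motion on its circular orbit is ω₂ = √(μ/r₂³) = 7.933×10^-5 rad/s.
Angle swept by the target during transfer: ω₂·t = 1.426 rad = 81.70°.
The spacecraft traverses 180° on the transfer ellipse, so the target must lead by 180° − 81.70° = 98.3°.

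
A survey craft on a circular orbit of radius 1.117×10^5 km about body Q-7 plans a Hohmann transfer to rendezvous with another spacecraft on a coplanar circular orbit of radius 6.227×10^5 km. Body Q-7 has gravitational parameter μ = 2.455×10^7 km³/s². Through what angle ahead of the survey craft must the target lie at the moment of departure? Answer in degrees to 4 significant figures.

Semi-major axis of the transfer orbit: a_t = (1.117×10^5 + 6.227×10^5)/2 = 3.672×10^5 km.
The half-period of the transfer ellipse is t = π√(a_t³/μ) = 1.41084×10^5 s.
Target angular speed ω₂ = √(μ/r₂³) = 1.00834×10^-5 rad/s.
Angle swept by the target during transfer: ω₂·t = 1.4226 rad = 81.51°.
The survey craft traverses 180° on the transfer ellipse, so the target must lead by 180° − 81.51° = 98.49°.

φ = 98.49°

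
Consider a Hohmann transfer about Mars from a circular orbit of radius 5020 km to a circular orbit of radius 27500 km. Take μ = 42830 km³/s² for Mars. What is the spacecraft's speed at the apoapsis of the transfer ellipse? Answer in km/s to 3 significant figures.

Semi-major axis of the transfer orbit: a_t = (5020 + 27500)/2 = 16260 km.
At apoapsis, r = 27500 km.
Applying v² = μ(2/r − 1/a_t): v = 0.6934 km/s.

v = 0.693 km/s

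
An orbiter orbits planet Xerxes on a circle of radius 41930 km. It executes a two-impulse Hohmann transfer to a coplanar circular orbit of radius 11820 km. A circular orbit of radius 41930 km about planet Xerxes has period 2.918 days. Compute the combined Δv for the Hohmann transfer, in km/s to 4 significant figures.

Δv = 0.8422 km/s

From Kepler's third law T² = 4π²r³/μ at r = 41930 km, T = 2.918 days = 2.918 × 86400 s = 2.521152×10^5 s: μ = 4π²r³/T² = 45786.4 km³/s².
Transfer-ellipse semi-major axis a_t = (r₁ + r₂)/2 = (41930 + 11820)/2 = 26875 km.
At r₁ the circular-orbit speed is v₁ = √(μ/r₁) = 1.045 km/s.
On the transfer ellipse at r₁, v² = μ(2/r − 1/a) gives v_a = √[μ(2/r₁ − 1/a_t)] = 0.6930 km/s.
First burn Δv₁ = |v_a − v₁| = 0.3520 km/s.
At r₂, v₂ = √(μ/r₂) = 1.9682 km/s.
Transfer-orbit speed at r₂: v_p = √[μ(2/r₂ − 1/a_t)] = 2.4584 km/s.
Second burn Δv₂ = |v₂ − v_p| = 0.4902 km/s.
Total Δv = Δv₁ + Δv₂ = 0.8422 km/s.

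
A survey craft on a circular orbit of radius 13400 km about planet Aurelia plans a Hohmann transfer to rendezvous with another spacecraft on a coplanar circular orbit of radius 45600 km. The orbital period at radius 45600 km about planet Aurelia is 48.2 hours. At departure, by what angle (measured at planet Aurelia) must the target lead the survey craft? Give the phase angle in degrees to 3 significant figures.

φ = 86.3°

From Kepler's third law T² = 4π²r³/μ at r = 45600 km, T = 48.2 hours = 48.2 × 3600 s = 1.7352×10^5 s: μ = 4π²r³/T² = 1.24324×10^5 km³/s².
Semi-major axis of the transfer orbit: a_t = (13400 + 45600)/2 = 29500 km.
Transfer time t = π√(a_t³/μ) = 45145 s.
Target angular speed ω₂ = √(μ/r₂³) = 3.6210×10^-5 rad/s.
Angle swept by the target during transfer: ω₂·t = 1.6347 rad = 93.66°.
The survey craft traverses 180° on the transfer ellipse, so the target must lead by 180° − 93.66° = 86.3°.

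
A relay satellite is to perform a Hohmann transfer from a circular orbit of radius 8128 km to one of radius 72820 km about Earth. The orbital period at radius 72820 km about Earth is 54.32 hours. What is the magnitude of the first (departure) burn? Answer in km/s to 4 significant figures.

Δv₁ = 2.390 km/s

From Kepler's third law T² = 4π²r³/μ at r = 72820 km, T = 54.32 hours = 54.32 × 3600 s = 1.95552×10^5 s: μ = 4π²r³/T² = 3.98646×10^5 km³/s².
The Hohmann ellipse has a_t = (r₁ + r₂)/2 = 40474 km.
On the circular orbit at r = 8128 km, v_c = √(μ/r) = 7.00328 km/s.
Vis-viva on the transfer ellipse at r = 8128 km gives v_t = √[μ(2/r − 1/a_t)] = 9.39375 km/s.
Δv₁ = |v_t − v_c| = |9.39375 − 7.00328| = 2.390 km/s.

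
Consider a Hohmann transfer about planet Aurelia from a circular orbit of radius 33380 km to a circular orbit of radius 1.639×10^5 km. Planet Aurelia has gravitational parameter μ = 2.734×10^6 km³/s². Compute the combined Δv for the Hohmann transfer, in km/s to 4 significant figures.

Semi-major axis of the transfer orbit: a_t = (33380 + 1.639×10^5)/2 = 98640 km.
Circular speed at r₁: v₁ = √(μ/r₁) = √(2.734×10^6/33380) = 9.0502 km/s.
Transfer-orbit speed at r₁ (v² = μ(2/r − 1/a)): v_p = √[μ(2/r₁ − 1/a_t)] = 11.666 km/s.
First burn Δv₁ = |v_p − v₁| = 2.616 km/s.
Circular speed at r₂: v₂ = √(μ/r₂) = 4.084 km/s.
Transfer-orbit speed at r₂: v_a = √[μ(2/r₂ − 1/a_t)] = 2.376 km/s.
Second burn Δv₂ = |v₂ − v_a| = 1.708 km/s.
Total Δv = Δv₁ + Δv₂ = 4.324 km/s.

Δv = 4.324 km/s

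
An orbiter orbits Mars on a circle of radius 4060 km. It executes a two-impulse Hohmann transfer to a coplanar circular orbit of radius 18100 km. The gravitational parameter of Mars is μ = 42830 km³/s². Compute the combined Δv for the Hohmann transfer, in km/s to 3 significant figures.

Transfer-ellipse semi-major axis a_t = (r₁ + r₂)/2 = (4060 + 18100)/2 = 11080 km.
At r₁ the circular-orbit speed is v₁ = √(μ/r₁) = 3.2480 km/s.
On the transfer ellipse at r₁, vis-viva gives v_p = √[μ(2/r₁ − 1/a_t)] = 4.1513 km/s.
First burn Δv₁ = |v_p − v₁| = 0.9033 km/s.
Circular speed at r₂: v₂ = √(μ/r₂) = 1.5383 km/s.
Transfer-orbit speed at r₂: v_a = √[μ(2/r₂ − 1/a_t)] = 0.93117 km/s.
Second burn Δv₂ = |v₂ − v_a| = 0.6071 km/s.
Total Δv = Δv₁ + Δv₂ = 1.510 km/s.

Δv = 1.51 km/s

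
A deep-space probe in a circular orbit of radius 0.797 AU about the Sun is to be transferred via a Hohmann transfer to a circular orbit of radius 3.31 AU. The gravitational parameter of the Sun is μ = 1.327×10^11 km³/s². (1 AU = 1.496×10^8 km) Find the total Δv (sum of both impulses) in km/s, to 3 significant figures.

Δv = 15.2 km/s

In km: r₁ = 0.797 × 1.496×10^8 = 1.192312×10^8 km; r₂ = 3.31 × 1.496×10^8 = 4.95176×10^8 km.
Transfer-ellipse semi-major axis a_t = (r₁ + r₂)/2 = (1.192312×10^8 + 4.95176×10^8)/2 = 3.072036×10^8 km.
Circular speed at r₁: v₁ = √(μ/r₁) = √(1.327×10^11/1.192312×10^8) = 33.361 km/s.
On the transfer ellipse at r₁, v² = μ(2/r − 1/a) gives v_p = √[μ(2/r₁ − 1/a_t)] = 42.355 km/s.
First burn Δv₁ = |v_p − v₁| = 8.994 km/s.
At r₂, v₂ = √(μ/r₂) = 16.3703 km/s.
Transfer-orbit speed at r₂: v_a = √[μ(2/r₂ − 1/a_t)] = 10.1985 km/s.
Second burn Δv₂ = |v₂ − v_a| = 6.172 km/s.
Total Δv = Δv₁ + Δv₂ = 15.17 km/s.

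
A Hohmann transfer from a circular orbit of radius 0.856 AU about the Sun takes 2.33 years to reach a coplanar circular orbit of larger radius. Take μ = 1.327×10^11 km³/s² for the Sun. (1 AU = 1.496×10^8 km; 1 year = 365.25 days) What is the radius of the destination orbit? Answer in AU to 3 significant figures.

In km: r₁ = 0.856 × 1.496×10^8 = 1.280576×10^8 km.
Transfer time t = 2.33 years × 365.25 × 86400 s = 7.3529208×10^7 s, and t = π√(a_t³/μ).
So a_t = (μ t²/π²)^(1/3) = (1.327×10^11 × (7.3529208×10^7)² / π²)^(1/3) = 4.1735×10^8 km.
Since a_t = (r₁ + r₂)/2, r₂ = 2a_t − r₁ = 2×4.1735×10^8 − 1.280576×10^8 = 7.066424×10^8 km.
In AU: r₂ = 7.066424×10^8 / 1.496×10^8 = 4.72 AU.

r₂ = 4.72 AU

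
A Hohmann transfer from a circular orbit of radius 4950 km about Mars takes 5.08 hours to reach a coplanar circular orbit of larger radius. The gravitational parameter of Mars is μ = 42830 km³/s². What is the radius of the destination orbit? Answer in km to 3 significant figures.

r₂ = 17700 km

Transfer time t = 5.08 hours = 18288 s, and t = π√(a_t³/μ).
So a_t = (μ t²/π²)^(1/3) = (42830 × (18288)² / π²)^(1/3) = 11322 km.
Since a_t = (r₁ + r₂)/2, r₂ = 2a_t − r₁ = 2×11322 − 4950 = 17694 km.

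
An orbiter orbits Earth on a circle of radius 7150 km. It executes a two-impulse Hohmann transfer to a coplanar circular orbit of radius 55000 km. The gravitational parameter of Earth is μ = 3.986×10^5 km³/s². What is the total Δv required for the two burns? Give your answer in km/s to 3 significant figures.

Δv = 3.87 km/s

Semi-major axis of the transfer orbit: a_t = (7150 + 55000)/2 = 31075 km.
Circular speed at r₁: v₁ = √(μ/r₁) = √(3.986×10^5/7150) = 7.466 km/s.
Transfer-orbit speed at r₁ (vis-viva equation): v_p = √[μ(2/r₁ − 1/a_t)] = 9.933 km/s.
First burn Δv₁ = |v_p − v₁| = 2.467 km/s.
At r₂, v₂ = √(μ/r₂) = 2.692 km/s.
Transfer-orbit speed at r₂: v_a = √[μ(2/r₂ − 1/a_t)] = 1.291 km/s.
Second burn Δv₂ = |v₂ − v_a| = 1.401 km/s.
Δv = Δv₁ + Δv₂ = 2.467 + 1.401 = 3.868 km/s.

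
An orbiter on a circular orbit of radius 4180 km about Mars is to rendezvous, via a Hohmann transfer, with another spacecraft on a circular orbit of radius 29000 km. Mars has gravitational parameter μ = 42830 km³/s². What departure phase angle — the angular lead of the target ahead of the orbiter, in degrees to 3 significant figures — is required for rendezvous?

Transfer-ellipse semi-major axis a_t = (r₁ + r₂)/2 = (4180 + 29000)/2 = 16590 km.
Transfer time t = π√(a_t³/μ) = 32437 s.
The target's mean motion on its circular orbit is ω₂ = √(μ/r₂³) = 4.1906×10^-5 rad/s.
Angle swept by the target during transfer: ω₂·t = 1.3593 rad = 77.88°.
The orbiter traverses 180° on the transfer ellipse, so the target must lead by 180° − 77.88° = 102°.

φ = 102°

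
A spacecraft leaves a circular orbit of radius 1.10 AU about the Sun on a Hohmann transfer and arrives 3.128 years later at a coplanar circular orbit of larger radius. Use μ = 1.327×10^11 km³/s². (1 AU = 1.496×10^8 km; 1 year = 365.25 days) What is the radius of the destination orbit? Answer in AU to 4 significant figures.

r₂ = 5.690 AU

In km: r₁ = 1.10 × 1.496×10^8 = 1.6456×10^8 km.
Transfer time t = 3.128 years × 365.25 × 86400 s = 9.87121728×10^7 s, and t = π√(a_t³/μ).
So a_t = (μ t²/π²)^(1/3) = (1.327×10^11 × (9.87121728×10^7)² / π²)^(1/3) = 5.0789×10^8 km.
Since a_t = (r₁ + r₂)/2, r₂ = 2a_t − r₁ = 2×5.0789×10^8 − 1.6456×10^8 = 8.5122×10^8 km.
In AU: r₂ = 8.5122×10^8 / 1.496×10^8 = 5.690 AU.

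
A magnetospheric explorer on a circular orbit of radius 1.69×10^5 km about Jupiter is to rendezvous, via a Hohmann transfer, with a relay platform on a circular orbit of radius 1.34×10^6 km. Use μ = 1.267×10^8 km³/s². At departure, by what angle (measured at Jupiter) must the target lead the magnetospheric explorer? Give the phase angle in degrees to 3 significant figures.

Transfer-ellipse semi-major axis a_t = (r₁ + r₂)/2 = (1.690×10^5 + 1.340×10^6)/2 = 7.545×10^5 km.
The half-period of the transfer ellipse is t = π√(a_t³/μ) = 1.829×10^5 s.
The target's mean motion on its circular orbit is ω₂ = √(μ/r₂³) = 7.257×10^-6 rad/s.
Angle swept by the target during transfer: ω₂·t = 1.3273 rad = 76.05°.
The magnetospheric explorer traverses 180° on the transfer ellipse, so the target must lead by 180° − 76.05° = 104°.

φ = 104°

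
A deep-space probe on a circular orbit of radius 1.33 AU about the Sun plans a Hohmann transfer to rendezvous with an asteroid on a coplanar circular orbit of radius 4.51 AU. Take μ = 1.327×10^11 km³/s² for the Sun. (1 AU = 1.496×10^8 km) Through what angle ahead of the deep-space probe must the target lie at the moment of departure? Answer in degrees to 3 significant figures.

In km: r₁ = 1.33 × 1.496×10^8 = 1.98968×10^8 km; r₂ = 4.51 × 1.496×10^8 = 6.74696×10^8 km.
The Hohmann ellipse has a_t = (r₁ + r₂)/2 = 4.36832×10^8 km.
Transfer time t = π√(a_t³/μ) = 7.87383×10^7 s.
Target angular speed ω₂ = √(μ/r₂³) = 2.07861×10^-8 rad/s.
Angle swept by the target during transfer: ω₂·t = 1.63666 rad = 93.77°.
Arrival is 180° from departure on the ellipse, so φ = 180° − 93.77° = 86.2°.

φ = 86.2°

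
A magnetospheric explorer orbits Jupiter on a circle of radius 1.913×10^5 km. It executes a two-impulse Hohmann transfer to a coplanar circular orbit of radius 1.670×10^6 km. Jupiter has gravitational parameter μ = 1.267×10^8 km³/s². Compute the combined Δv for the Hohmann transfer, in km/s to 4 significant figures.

Δv = 13.50 km/s

Semi-major axis of the transfer orbit: a_t = (1.913×10^5 + 1.670×10^6)/2 = 9.3065×10^5 km.
At r₁ the circular-orbit speed is v₁ = √(μ/r₁) = 25.735 km/s.
Transfer-orbit speed at r₁ (vis-viva): v_p = √[μ(2/r₁ − 1/a_t)] = 34.474 km/s.
First burn Δv₁ = |v_p − v₁| = 8.739 km/s.
At r₂, v₂ = √(μ/r₂) = 8.710 km/s.
Transfer-orbit speed at r₂: v_a = √[μ(2/r₂ − 1/a_t)] = 3.949 km/s.
Second burn Δv₂ = |v₂ − v_a| = 4.761 km/s.
Total Δv = Δv₁ + Δv₂ = 13.50 km/s.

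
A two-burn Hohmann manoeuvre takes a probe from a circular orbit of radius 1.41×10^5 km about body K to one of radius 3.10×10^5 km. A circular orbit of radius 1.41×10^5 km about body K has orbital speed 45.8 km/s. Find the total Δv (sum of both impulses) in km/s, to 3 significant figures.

Δv = 14.4 km/s

From the circular-orbit relation v² = μ/r at r = 1.41×10^5 km: μ = v²r = (45.8)² × 1.41×10^5 = 2.95767×10^8 km³/s².
The Hohmann ellipse has a_t = (r₁ + r₂)/2 = 2.255×10^5 km.
Circular speed at r₁: v₁ = √(μ/r₁) = √(2.95767×10^8/1.410×10^5) = 45.80 km/s.
On the transfer ellipse at r₁, vis-viva gives v_p = √[μ(2/r₁ − 1/a_t)] = 53.70 km/s.
First burn Δv₁ = |v_p − v₁| = 7.900 km/s.
Circular speed at r₂: v₂ = √(μ/r₂) = 30.88831 km/s.
Transfer-orbit speed at r₂: v_a = √[μ(2/r₂ − 1/a_t)] = 24.42477 km/s.
Second burn Δv₂ = |v₂ − v_a| = 6.464 km/s.
Total Δv = Δv₁ + Δv₂ = 14.36 km/s.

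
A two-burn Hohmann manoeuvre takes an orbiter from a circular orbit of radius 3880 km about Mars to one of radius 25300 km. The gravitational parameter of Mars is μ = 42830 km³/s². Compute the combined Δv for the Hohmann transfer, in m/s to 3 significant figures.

Δv = 1680 m/s

Semi-major axis of the transfer orbit: a_t = (3880 + 25300)/2 = 14590 km.
Circular speed at r₁: v₁ = √(μ/r₁) = √(42830/3880) = 3.322 km/s.
Transfer-orbit speed at r₁ (v² = μ(2/r − 1/a)): v_p = √[μ(2/r₁ − 1/a_t)] = 4.375 km/s.
First burn Δv₁ = |v_p − v₁| = 1.053 km/s.
Circular speed at r₂: v₂ = √(μ/r₂) = 1.3011 km/s.
Transfer-orbit speed at r₂: v_a = √[μ(2/r₂ − 1/a_t)] = 0.67097 km/s.
Second burn Δv₂ = |v₂ − v_a| = 0.6301 km/s.
Δv = Δv₁ + Δv₂ = 1.053 + 0.6301 = 1.683 km/s.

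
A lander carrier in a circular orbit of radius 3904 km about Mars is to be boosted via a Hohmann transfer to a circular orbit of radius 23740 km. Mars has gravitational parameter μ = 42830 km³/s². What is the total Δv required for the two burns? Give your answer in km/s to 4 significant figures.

Semi-major axis of the transfer orbit: a_t = (3904 + 23740)/2 = 13822 km.
At r₁ the circular-orbit speed is v₁ = √(μ/r₁) = 3.312 km/s.
Transfer-orbit speed at r₁ (v² = μ(2/r − 1/a)): v_p = √[μ(2/r₁ − 1/a_t)] = 4.341 km/s.
First burn Δv₁ = |v_p − v₁| = 1.029 km/s.
At r₂, v₂ = √(μ/r₂) = 1.34318 km/s.
Transfer-orbit speed at r₂: v_a = √[μ(2/r₂ − 1/a_t)] = 0.713844 km/s.
Second burn Δv₂ = |v₂ − v_a| = 0.6293 km/s.
Δv = Δv₁ + Δv₂ = 1.029 + 0.6293 = 1.658 km/s.

Δv = 1.658 km/s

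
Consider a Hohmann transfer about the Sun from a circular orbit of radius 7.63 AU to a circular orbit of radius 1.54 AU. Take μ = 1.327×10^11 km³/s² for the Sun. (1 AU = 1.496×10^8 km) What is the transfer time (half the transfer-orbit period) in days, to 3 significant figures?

t = 1790 days

In km: r₁ = 7.63 × 1.496×10^8 = 1.141448×10^9 km; r₂ = 1.54 × 1.496×10^8 = 2.30384×10^8 km.
The Hohmann ellipse has a_t = (r₁ + r₂)/2 = 6.85916×10^8 km.
Transfer time t = π√(a_t³/μ) = π√((6.85916×10^8)³ / 1.327×10^11) = 1.549×10^8 s.
Converting: 1.549×10^8 s ÷ 86400 s/day = 1790 days.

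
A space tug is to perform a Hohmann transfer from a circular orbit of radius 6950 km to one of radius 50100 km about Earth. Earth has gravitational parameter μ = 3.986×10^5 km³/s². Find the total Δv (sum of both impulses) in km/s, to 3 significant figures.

The Hohmann ellipse has a_t = (r₁ + r₂)/2 = 28525 km.
Circular speed at r₁: v₁ = √(μ/r₁) = √(3.986×10^5/6950) = 7.57314 km/s.
On the transfer ellipse at r₁, vis-viva equation gives v_p = √[μ(2/r₁ − 1/a_t)] = 10.0365 km/s.
First burn Δv₁ = |v_p − v₁| = 2.4634 km/s.
Circular speed at r₂: v₂ = √(μ/r₂) = 2.8207 km/s.
Transfer-orbit speed at r₂: v_a = √[μ(2/r₂ − 1/a_t)] = 1.3923 km/s.
Second burn Δv₂ = |v₂ − v_a| = 1.4284 km/s.
Δv = Δv₁ + Δv₂ = 2.4634 + 1.4284 = 3.892 km/s.

Δv = 3.89 km/s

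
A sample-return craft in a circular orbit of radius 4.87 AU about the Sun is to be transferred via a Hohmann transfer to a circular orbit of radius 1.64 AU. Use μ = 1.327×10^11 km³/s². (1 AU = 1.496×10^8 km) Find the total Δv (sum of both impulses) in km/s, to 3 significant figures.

Δv = 9.11 km/s

In km: r₁ = 4.87 × 1.496×10^8 = 7.28552×10^8 km; r₂ = 1.64 × 1.496×10^8 = 2.45344×10^8 km.
Semi-major axis of the transfer orbit: a_t = (7.28552×10^8 + 2.45344×10^8)/2 = 4.86948×10^8 km.
At r₁ the circular-orbit speed is v₁ = √(μ/r₁) = 13.496 km/s.
Transfer-orbit speed at r₁ (v² = μ(2/r − 1/a)): v_a = √[μ(2/r₁ − 1/a_t)] = 9.5797 km/s.
First burn Δv₁ = |v_a − v₁| = 3.9163 km/s.
Circular speed at r₂: v₂ = √(μ/r₂) = 23.2567 km/s.
Transfer-orbit speed at r₂: v_p = √[μ(2/r₂ − 1/a_t)] = 28.4470 km/s.
Second burn Δv₂ = |v₂ − v_p| = 5.1903 km/s.
Total Δv = Δv₁ + Δv₂ = 9.107 km/s.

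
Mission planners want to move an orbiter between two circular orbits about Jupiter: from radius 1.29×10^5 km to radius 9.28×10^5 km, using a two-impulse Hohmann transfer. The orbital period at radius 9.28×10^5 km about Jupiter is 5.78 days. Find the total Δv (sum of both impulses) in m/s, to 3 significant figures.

From Kepler's third law T² = 4π²r³/μ at r = 9.28×10^5 km, T = 5.78 days = 5.78 × 86400 s = 4.99392×10^5 s: μ = 4π²r³/T² = 1.26509×10^8 km³/s².
Semi-major axis of the transfer orbit: a_t = (1.290×10^5 + 9.280×10^5)/2 = 5.285×10^5 km.
At r₁ the circular-orbit speed is v₁ = √(μ/r₁) = 31.32 km/s.
On the transfer ellipse at r₁, vis-viva gives v_p = √[μ(2/r₁ − 1/a_t)] = 41.50 km/s.
First burn Δv₁ = |v_p − v₁| = 10.18 km/s.
Circular speed at r₂: v₂ = √(μ/r₂) = 11.6758 km/s.
Transfer-orbit speed at r₂: v_a = √[μ(2/r₂ − 1/a_t)] = 5.76844 km/s.
Second burn Δv₂ = |v₂ − v_a| = 5.907 km/s.
Δv = Δv₁ + Δv₂ = 10.18 + 5.907 = 16.09 km/s.

Δv = 16100 m/s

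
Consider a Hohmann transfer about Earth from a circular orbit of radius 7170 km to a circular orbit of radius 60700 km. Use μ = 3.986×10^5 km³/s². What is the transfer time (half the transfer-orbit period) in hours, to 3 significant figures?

Transfer-ellipse semi-major axis a_t = (r₁ + r₂)/2 = (7170 + 60700)/2 = 33935 km.
Transfer time t = π√(a_t³/μ) = π√((33935)³ / 3.986×10^5) = 31110 s.
Converting: 31110 s ÷ 3600 s/hour = 8.64 hours.

t = 8.64 hours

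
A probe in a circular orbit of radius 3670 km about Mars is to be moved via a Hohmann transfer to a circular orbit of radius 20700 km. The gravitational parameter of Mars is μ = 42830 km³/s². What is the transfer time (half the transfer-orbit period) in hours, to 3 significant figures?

t = 5.67 hours

The Hohmann ellipse has a_t = (r₁ + r₂)/2 = 12185 km.
By Kepler's third law the transfer-orbit period is T = 2π√(a_t³/μ), so t = T/2 = 20420 s.
Converting: 20420 s ÷ 3600 s/hour = 5.67 hours.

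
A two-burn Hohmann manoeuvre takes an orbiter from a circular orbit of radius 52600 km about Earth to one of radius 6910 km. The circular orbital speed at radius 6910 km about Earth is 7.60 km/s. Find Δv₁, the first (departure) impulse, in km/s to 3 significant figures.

From the circular-orbit relation v² = μ/r at r = 6910 km: μ = v²r = (7.60)² × 6910 = 3.99122×10^5 km³/s².
Semi-major axis of the transfer orbit: a_t = (52600 + 6910)/2 = 29755 km.
On the circular orbit at r = 52600 km, v_c = √(μ/r) = 2.7546 km/s.
Vis-viva on the transfer ellipse at r = 52600 km gives v_t = √[μ(2/r − 1/a_t)] = 1.3275 km/s.
Δv₁ = |v_t − v_c| = |1.3275 − 2.7546| = 1.427 km/s.

Δv₁ = 1.43 km/s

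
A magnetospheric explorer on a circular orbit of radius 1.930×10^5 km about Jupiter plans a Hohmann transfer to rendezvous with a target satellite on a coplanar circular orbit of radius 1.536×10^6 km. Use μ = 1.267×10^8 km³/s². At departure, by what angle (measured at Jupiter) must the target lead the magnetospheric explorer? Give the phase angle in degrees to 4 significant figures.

Transfer-ellipse semi-major axis a_t = (r₁ + r₂)/2 = (1.930×10^5 + 1.536×10^6)/2 = 8.645×10^5 km.
Transfer time t = π√(a_t³/μ) = 2.2434×10^5 s.
The target's mean motion on its circular orbit is ω₂ = √(μ/r₂³) = 5.9129×10^-6 rad/s.
Angle swept by the target during transfer: ω₂·t = 1.3265 rad = 76.00°.
The magnetospheric explorer traverses 180° on the transfer ellipse, so the target must lead by 180° − 76.00° = 104.0°.

φ = 104.0°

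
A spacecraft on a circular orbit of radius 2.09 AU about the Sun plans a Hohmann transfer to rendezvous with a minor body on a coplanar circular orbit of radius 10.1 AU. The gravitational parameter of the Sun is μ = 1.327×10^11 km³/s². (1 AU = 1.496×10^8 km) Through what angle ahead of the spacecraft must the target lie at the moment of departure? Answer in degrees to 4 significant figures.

In km: r₁ = 2.09 × 1.496×10^8 = 3.12664×10^8 km; r₂ = 10.1 × 1.496×10^8 = 1.51096×10^9 km.
Semi-major axis of the transfer orbit: a_t = (3.12664×10^8 + 1.51096×10^9)/2 = 9.11812×10^8 km.
The half-period of the transfer ellipse is t = π√(a_t³/μ) = 2.3745×10^8 s.
Target angular speed ω₂ = √(μ/r₂³) = 6.2023×10^-9 rad/s.
Angle swept by the target during transfer: ω₂·t = 1.4727 rad = 84.38°.
The spacecraft traverses 180° on the transfer ellipse, so the target must lead by 180° − 84.38° = 95.62°.

φ = 95.62°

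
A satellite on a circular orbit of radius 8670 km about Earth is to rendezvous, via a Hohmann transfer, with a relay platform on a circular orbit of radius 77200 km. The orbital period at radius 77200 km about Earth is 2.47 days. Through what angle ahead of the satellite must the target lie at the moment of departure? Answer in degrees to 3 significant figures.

From Kepler's third law T² = 4π²r³/μ at r = 77200 km, T = 2.47 days = 2.47 × 86400 s = 2.13408×10^5 s: μ = 4π²r³/T² = 3.98832×10^5 km³/s².
Transfer-ellipse semi-major axis a_t = (r₁ + r₂)/2 = (8670 + 77200)/2 = 42935 km.
The half-period of the transfer ellipse is t = π√(a_t³/μ) = 44260 s.
Target angular speed ω₂ = √(μ/r₂³) = 2.944×10^-5 rad/s.
Angle swept by the target during transfer: ω₂·t = 1.303 rad = 74.66°.
Arrival is 180° from departure on the ellipse, so φ = 180° − 74.66° = 105°.

φ = 105°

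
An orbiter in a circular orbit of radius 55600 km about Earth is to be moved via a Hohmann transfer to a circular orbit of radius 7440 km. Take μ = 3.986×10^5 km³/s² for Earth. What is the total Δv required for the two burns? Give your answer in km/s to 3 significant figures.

The Hohmann ellipse has a_t = (r₁ + r₂)/2 = 31520 km.
Circular speed at r₁: v₁ = √(μ/r₁) = √(3.986×10^5/55600) = 2.678 km/s.
On the transfer ellipse at r₁, v² = μ(2/r − 1/a) gives v_a = √[μ(2/r₁ − 1/a_t)] = 1.301 km/s.
First burn Δv₁ = |v_a − v₁| = 1.377 km/s.
At r₂, v₂ = √(μ/r₂) = 7.3195 km/s.
Transfer-orbit speed at r₂: v_p = √[μ(2/r₂ − 1/a_t)] = 9.7213 km/s.
Second burn Δv₂ = |v₂ − v_p| = 2.402 km/s.
Total Δv = Δv₁ + Δv₂ = 3.779 km/s.

Δv = 3.78 km/s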